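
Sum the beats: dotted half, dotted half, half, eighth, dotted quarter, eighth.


Solution.
Beat values:
  dotted half = 3 beats
  dotted half = 3 beats
  half = 2 beats
  eighth = 0.5 beats
  dotted quarter = 1.5 beats
  eighth = 0.5 beats
Sum = 3 + 3 + 2 + 0.5 + 1.5 + 0.5
= 10.5 beats


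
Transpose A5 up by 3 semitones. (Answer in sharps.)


Working:
A5: chromatic position 9 in octave 5 → absolute = 5×12 + 9 = 69
Transpose up 3: 69 + 3 = 72
72 = 6×12 + 0 → C in octave 6
Result = C6


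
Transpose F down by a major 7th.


Let's work it out.
major 7th: 7 letter names, 11 semitones
Letter: F - 6 → G
Pitch: F - 11 semitones, spelled as a G → Gb
= Gb


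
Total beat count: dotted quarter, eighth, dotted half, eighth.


Reasoning:
Beat values:
  dotted quarter = 1.5 beats
  eighth = 0.5 beats
  dotted half = 3 beats
  eighth = 0.5 beats
Sum = 1.5 + 0.5 + 3 + 0.5
= 5.5 beats


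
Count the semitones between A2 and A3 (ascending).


Let's work it out.
Absolute semitone position = octave×12 + chromatic position
A2: 2×12 + 9 = 33
A3: 3×12 + 9 = 45
Difference = 45 - 33 = 12
= 12 semitones


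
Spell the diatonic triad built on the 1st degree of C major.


Solution.
C major scale: C D E F G A B
Diatonic triad on degree 1 stacks scale notes 1, 3, 5: C E G
C→E = 4 semitones; C→G = 7 semitones → major triad
= C E G (major)


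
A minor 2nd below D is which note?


Working:
A 2nd spans 2 letter names, so from D we land on C
A minor 2nd = 1 semitone below D
Spell C at that pitch: C#
= C#


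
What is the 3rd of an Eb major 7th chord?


Working:
Major 7th chord = root + major 3rd + perfect 5th + major 7th
Seventh chords stack in thirds, so the letter names are E-G-B-D
Root: Eb
Major 3rd above Eb: G
Perfect 5th above Eb: Bb
Major 7th above Eb: D
The 3rd = G


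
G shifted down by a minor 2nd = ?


Step by step:
minor 2nd: 2 letter names, 1 semitones
Letter: G - 1 → F
Pitch: G - 1 semitones, spelled as an F → F#
= F#


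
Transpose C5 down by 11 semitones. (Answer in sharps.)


Let's work it out.
C5: chromatic position 0 in octave 5 → absolute = 5×12 + 0 = 60
Transpose down 11: 60 - 11 = 49
49 = 4×12 + 1 → C# in octave 4
Result = C#4


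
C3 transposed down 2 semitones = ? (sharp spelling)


Solution.
C3: chromatic position 0 in octave 3 → absolute = 3×12 + 0 = 36
Transpose down 2: 36 - 2 = 34
34 = 2×12 + 10 → A# in octave 2
Result = A#2


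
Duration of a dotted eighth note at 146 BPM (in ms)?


One quarter-note beat = 60000 / BPM = 60000 / 146 ms
Dotted eighth note = 3/4 × quarter note
Duration = 3/4 × 60000 / 146 = 45000 / 146
= 308.2 ms


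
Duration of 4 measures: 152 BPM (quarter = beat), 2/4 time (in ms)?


Step by step:
Quarter-note beat duration = 60000 / 152 ms
Beats per measure (2/4) = 2
One measure = 2 × 60000 / 152 = 120000 / 152 ms
4 measures = 4 × 120000 / 152 = 480000 / 152
= 3157.9 ms


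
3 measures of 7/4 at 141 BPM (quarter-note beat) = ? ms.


Quarter-note beat duration = 60000 / 141 ms
Beats per measure (7/4) = 7
One measure = 7 × 60000 / 141 = 420000 / 141 ms
3 measures = 3 × 420000 / 141 = 1260000 / 141
= 8936.2 ms


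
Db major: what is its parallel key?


Solution.
Parallel keys share the same tonic but differ in mode
Db major → parallel is Db minor
= Db minor


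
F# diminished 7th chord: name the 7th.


Diminished 7th chord = root + minor 3rd + diminished 5th + diminished 7th
Seventh chords stack in thirds, so the letter names are F-A-C-E
Root: F#
Minor 3rd above F#: A
Diminished 5th above F#: C
Diminished 7th above F#: Eb
The 7th = Eb


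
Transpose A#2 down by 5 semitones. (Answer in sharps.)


A#2: chromatic position 10 in octave 2 → absolute = 2×12 + 10 = 34
Transpose down 5: 34 - 5 = 29
29 = 2×12 + 5 → F in octave 2
Result = F2


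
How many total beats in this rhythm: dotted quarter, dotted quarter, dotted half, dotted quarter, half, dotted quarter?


Beat values:
  dotted quarter = 1.5 beats
  dotted quarter = 1.5 beats
  dotted half = 3 beats
  dotted quarter = 1.5 beats
  half = 2 beats
  dotted quarter = 1.5 beats
Sum = 1.5 + 1.5 + 3 + 1.5 + 2 + 1.5
= 11 beats


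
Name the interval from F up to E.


Reasoning:
Letter names: F → E spans 7 letter names → a 7th
Semitones: F → E = 11 half-steps
A 7th of 11 semitones is a major 7th
= major 7th


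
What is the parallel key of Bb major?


Reasoning:
Parallel keys share the same tonic but differ in mode
Bb major → parallel is Bb minor
= Bb minor


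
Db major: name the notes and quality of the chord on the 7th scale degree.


Step by step:
Db major scale: Db Eb F Gb Ab Bb C
Diatonic triad on degree 7 stacks scale notes 7, 2, 4: C Eb Gb
C→Eb = 3 semitones; C→Gb = 6 semitones → diminished triad
= C Eb Gb (diminished)


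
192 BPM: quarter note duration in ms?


Let's work it out.
One quarter-note beat = 60000 / BPM = 60000 / 192 ms
Duration = 60000 / 192
= 312.5 ms


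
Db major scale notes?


Major scale pattern: W-W-H-W-W-W-H (2-2-1-2-2-2-1 semitones)
Starting from Db:
  Db + 2 semitones → Eb
  Eb + 2 semitones → F
  F + 1 semitone → Gb
  Gb + 2 semitones → Ab
  Ab + 2 semitones → Bb
  Bb + 2 semitones → C
  C + 1 semitone → Db
Scale = Db Eb F Gb Ab Bb C


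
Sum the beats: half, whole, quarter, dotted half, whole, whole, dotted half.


Let's work it out.
Beat values:
  half = 2 beats
  whole = 4 beats
  quarter = 1 beat
  dotted half = 3 beats
  whole = 4 beats
  whole = 4 beats
  dotted half = 3 beats
Sum = 2 + 4 + 1 + 3 + 4 + 4 + 3
= 21 beats


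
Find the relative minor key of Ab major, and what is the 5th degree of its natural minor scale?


The relative minor shares the major's key signature and starts on its 6th degree
6th degree = a major 6th above the tonic; a major 6th above Ab is F
→ relative minor of Ab major is F minor
F natural minor scale: F G Ab Bb C Db Eb
= F minor; 5th degree = C


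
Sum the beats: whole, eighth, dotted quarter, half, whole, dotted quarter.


Working:
Beat values:
  whole = 4 beats
  eighth = 0.5 beats
  dotted quarter = 1.5 beats
  half = 2 beats
  whole = 4 beats
  dotted quarter = 1.5 beats
Sum = 4 + 0.5 + 1.5 + 2 + 4 + 1.5
= 13.5 beats


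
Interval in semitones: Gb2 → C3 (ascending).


Let's work it out.
Absolute semitone position = octave×12 + chromatic position
Gb2: 2×12 + 6 = 30
C3: 3×12 + 0 = 36
Difference = 36 - 30 = 6
= 6 semitones


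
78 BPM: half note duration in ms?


Reasoning:
One quarter-note beat = 60000 / BPM = 60000 / 78 ms
Half note = 2 × quarter note
Duration = 2 × 60000 / 78 = 120000 / 78
= 1538.5 ms


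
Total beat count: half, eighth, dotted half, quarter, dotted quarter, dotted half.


Step by step:
Beat values:
  half = 2 beats
  eighth = 0.5 beats
  dotted half = 3 beats
  quarter = 1 beat
  dotted quarter = 1.5 beats
  dotted half = 3 beats
Sum = 2 + 0.5 + 3 + 1 + 1.5 + 3
= 11 beats


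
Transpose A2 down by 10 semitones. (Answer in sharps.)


A2: chromatic position 9 in octave 2 → absolute = 2×12 + 9 = 33
Transpose down 10: 33 - 10 = 23
23 = 1×12 + 11 → B in octave 1
Result = B1


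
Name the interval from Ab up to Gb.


Let's work it out.
Letter names: A → G spans 7 letter names → a 7th
Semitones: Ab → Gb = 10 half-steps
A 7th of 10 semitones is a minor 7th
= minor 7th


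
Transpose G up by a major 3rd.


Solution.
major 3rd: 3 letter names, 4 semitones
Letter: G + 2 → B
Pitch: G + 4 semitones, spelled as a B → B
= B


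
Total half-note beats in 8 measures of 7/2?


Reasoning:
Time signature 7/2: the bottom number 2 means the half note gets one count
The top number 7 means 7 half-note beats per measure
Total = 7 × 8 measures
= 56 half-note beats


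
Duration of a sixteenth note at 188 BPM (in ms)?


Solution.
One quarter-note beat = 60000 / BPM = 60000 / 188 ms
Sixteenth note = 1/4 × quarter note
Duration = 1/4 × 60000 / 188 = 15000 / 188
= 79.8 ms


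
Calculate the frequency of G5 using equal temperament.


Step by step:
f = 440 × 2^(n/12) where n = semitones from A4
G5: 10 semitones from A4
f = 440 × 2^(10/12)
f = 783.99 Hz


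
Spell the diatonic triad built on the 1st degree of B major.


Let's work it out.
B major scale: B C# D# E F# G# A#
Diatonic triad on degree 1 stacks scale notes 1, 3, 5: B D# F#
B→D# = 4 semitones; B→F# = 7 semitones → major triad
= B D# F# (major)


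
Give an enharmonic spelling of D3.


Working:
Enharmonic notes sound the same pitch but are spelled with different letter names
D and C## name the same pitch class
= C##3


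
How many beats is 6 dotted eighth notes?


Base eighth note = 1/2 beats
Dot 1 adds half the previous value: +1/4
One dotted eighth = 1/2 + 1/4 = 3/4
6 of them = 6 × 3/4 = 9/2
= 9/2 beats


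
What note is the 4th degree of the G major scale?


Reasoning:
Major scale pattern: W-W-H-W-W-W-H (2-2-1-2-2-2-1 semitones)
Starting from G:
  G + 2 semitones → A
  A + 2 semitones → B
  B + 1 semitone → C
  C + 2 semitones → D
  D + 2 semitones → E
  E + 2 semitones → F#
  F# + 1 semitone → G
Scale: G A B C D E F#
Degree 4 = C


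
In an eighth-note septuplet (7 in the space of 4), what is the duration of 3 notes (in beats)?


Step by step:
Septuplet: 7 notes occupy the space of 4 eighth notes
Space = 4 × 1/2 = 2 beats
Each septuplet note = 2 / 7 = 2/7 beats
3 notes = 3 × 2/7 = 6/7
= 6/7 beats


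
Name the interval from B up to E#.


Let's work it out.
Letter names: B → E spans 4 letter names → a 4th
Semitones: B → E# = 6 half-steps
A 4th of 6 semitones is an augmented 4th
= augmented 4th


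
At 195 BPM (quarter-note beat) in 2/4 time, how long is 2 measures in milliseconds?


Quarter-note beat duration = 60000 / 195 ms
Beats per measure (2/4) = 2
One measure = 2 × 60000 / 195 = 120000 / 195 ms
2 measures = 2 × 120000 / 195 = 240000 / 195
= 1230.8 ms


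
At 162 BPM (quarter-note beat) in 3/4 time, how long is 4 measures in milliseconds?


Step by step:
Quarter-note beat duration = 60000 / 162 ms
Beats per measure (3/4) = 3
One measure = 3 × 60000 / 162 = 180000 / 162 ms
4 measures = 4 × 180000 / 162 = 720000 / 162
= 4444.4 ms


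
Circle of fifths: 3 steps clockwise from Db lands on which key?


Each clockwise step on the circle of fifths moves up a perfect 5th
From Db: Db → Ab → Eb → Bb
= Bb


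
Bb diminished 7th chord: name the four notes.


Step by step:
Diminished 7th chord = root + minor 3rd + diminished 5th + diminished 7th
Seventh chords stack in thirds, so the letter names are B-D-F-A
Root: Bb
Minor 3rd above Bb: Db
Diminished 5th above Bb: Fb
Diminished 7th above Bb: Abb
Chord = Bb Db Fb Abb


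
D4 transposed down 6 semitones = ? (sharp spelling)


Solution.
D4: chromatic position 2 in octave 4 → absolute = 4×12 + 2 = 50
Transpose down 6: 50 - 6 = 44
44 = 3×12 + 8 → G# in octave 3
Result = G#3


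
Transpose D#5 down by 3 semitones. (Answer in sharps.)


Step by step:
D#5: chromatic position 3 in octave 5 → absolute = 5×12 + 3 = 63
Transpose down 3: 63 - 3 = 60
60 = 5×12 + 0 → C in octave 5
Result = C5


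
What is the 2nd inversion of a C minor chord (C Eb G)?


Solution.
Root position: C Eb G
2nd inversion: move root and 3rd up an octave
Bass note: G
Notes (bottom to top) = G C Eb


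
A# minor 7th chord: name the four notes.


Minor 7th chord = root + minor 3rd + perfect 5th + minor 7th
Seventh chords stack in thirds, so the letter names are A-C-E-G
Root: A#
Minor 3rd above A#: C#
Perfect 5th above A#: E#
Minor 7th above A#: G#
Chord = A# C# E# G#


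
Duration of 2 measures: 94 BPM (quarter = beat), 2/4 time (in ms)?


Let's work it out.
Quarter-note beat duration = 60000 / 94 ms
Beats per measure (2/4) = 2
One measure = 2 × 60000 / 94 = 120000 / 94 ms
2 measures = 2 × 120000 / 94 = 240000 / 94
= 2553.2 ms


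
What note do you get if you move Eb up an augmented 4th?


Solution.
augmented 4th: 4 letter names, 6 semitones
Letter: E + 3 → A
Pitch: Eb + 6 semitones, spelled as an A → A
= A


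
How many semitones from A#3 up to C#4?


Reasoning:
Absolute semitone position = octave×12 + chromatic position
A#3: 3×12 + 10 = 46
C#4: 4×12 + 1 = 49
Difference = 49 - 46 = 3
= 3 semitones


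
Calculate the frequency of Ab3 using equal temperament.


Reasoning:
f = 440 × 2^(n/12) where n = semitones from A4
Ab3: -13 semitones from A4
f = 440 × 2^(-13/12)
f = 207.65 Hz


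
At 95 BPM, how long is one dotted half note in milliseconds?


Reasoning:
One quarter-note beat = 60000 / BPM = 60000 / 95 ms
Dotted half note = 3 × quarter note
Duration = 3 × 60000 / 95 = 180000 / 95
= 1894.7 ms


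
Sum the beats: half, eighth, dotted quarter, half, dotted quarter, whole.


Solution.
Beat values:
  half = 2 beats
  eighth = 0.5 beats
  dotted quarter = 1.5 beats
  half = 2 beats
  dotted quarter = 1.5 beats
  whole = 4 beats
Sum = 2 + 0.5 + 1.5 + 2 + 1.5 + 4
= 11.5 beats


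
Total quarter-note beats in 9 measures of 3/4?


Time signature 3/4: the bottom number 4 means the quarter note gets one count
The top number 3 means 3 quarter-note beats per measure
Total = 3 × 9 measures
= 27 quarter-note beats


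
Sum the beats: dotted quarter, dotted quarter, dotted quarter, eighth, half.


Reasoning:
Beat values:
  dotted quarter = 1.5 beats
  dotted quarter = 1.5 beats
  dotted quarter = 1.5 beats
  eighth = 0.5 beats
  half = 2 beats
Sum = 1.5 + 1.5 + 1.5 + 0.5 + 2
= 7 beats


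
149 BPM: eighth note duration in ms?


Working:
One quarter-note beat = 60000 / BPM = 60000 / 149 ms
Eighth note = 1/2 × quarter note
Duration = 1/2 × 60000 / 149 = 30000 / 149
= 201.3 ms


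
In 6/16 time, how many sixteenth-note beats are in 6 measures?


Reasoning:
Time signature 6/16: the bottom number 16 means the sixteenth note gets one count
The top number 6 means 6 sixteenth-note beats per measure
Total = 6 × 6 measures
= 36 sixteenth-note beats


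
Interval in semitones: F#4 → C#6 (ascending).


Reasoning:
Absolute semitone position = octave×12 + chromatic position
F#4: 4×12 + 6 = 54
C#6: 6×12 + 1 = 73
Difference = 73 - 54 = 19
= 19 semitones


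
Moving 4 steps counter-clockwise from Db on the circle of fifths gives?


Let's work it out.
Each counter-clockwise step moves down a perfect 5th (= up a perfect 4th)
From Db: Db → F#/Gb → B → E → A
= A


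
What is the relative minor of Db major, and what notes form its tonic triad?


Solution.
The relative minor shares the major's key signature and starts on its 6th degree
6th degree = a major 6th above the tonic; a major 6th above Db is Bb
→ relative minor of Db major is Bb minor
Tonic triad of Bb minor = root + minor 3rd + perfect 5th = Bb Db F
= Bb minor; triad = Bb Db F


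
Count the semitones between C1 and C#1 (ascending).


Working:
Absolute semitone position = octave×12 + chromatic position
C1: 1×12 + 0 = 12
C#1: 1×12 + 1 = 13
Difference = 13 - 12 = 1
= 1 semitone


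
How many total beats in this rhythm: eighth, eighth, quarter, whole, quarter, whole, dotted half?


Working:
Beat values:
  eighth = 0.5 beats
  eighth = 0.5 beats
  quarter = 1 beat
  whole = 4 beats
  quarter = 1 beat
  whole = 4 beats
  dotted half = 3 beats
Sum = 0.5 + 0.5 + 1 + 4 + 1 + 4 + 3
= 14 beats


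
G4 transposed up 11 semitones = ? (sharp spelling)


Working:
G4: chromatic position 7 in octave 4 → absolute = 4×12 + 7 = 55
Transpose up 11: 55 + 11 = 66
66 = 5×12 + 6 → F# in octave 5
Result = F#5


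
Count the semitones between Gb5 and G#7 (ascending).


Absolute semitone position = octave×12 + chromatic position
Gb5: 5×12 + 6 = 66
G#7: 7×12 + 8 = 92
Difference = 92 - 66 = 26
= 26 semitones


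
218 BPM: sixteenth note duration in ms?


One quarter-note beat = 60000 / BPM = 60000 / 218 ms
Sixteenth note = 1/4 × quarter note
Duration = 1/4 × 60000 / 218 = 15000 / 218
= 68.8 ms


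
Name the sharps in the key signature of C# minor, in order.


Sharp minor keys follow the circle of fifths: A(0), E(1), B(2), F#(3), C#(4), G#(5), D#(6), A#(7)
C# minor has 4 sharps
Order of sharps: F# C# G# D# A# E# B# → first 4: F#, C#, G#, D#
= F#, C#, G#, D#


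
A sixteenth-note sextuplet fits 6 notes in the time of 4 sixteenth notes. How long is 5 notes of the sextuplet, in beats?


Step by step:
Sextuplet: 6 notes occupy the space of 4 sixteenth notes
Space = 4 × 1/4 = 1 beat
Each sextuplet note = 1 / 6 = 1/6 beats
5 notes = 5 × 1/6 = 5/6
= 5/6 beats


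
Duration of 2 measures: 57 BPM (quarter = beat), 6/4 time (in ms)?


Solution.
Quarter-note beat duration = 60000 / 57 ms
Beats per measure (6/4) = 6
One measure = 6 × 60000 / 57 = 360000 / 57 ms
2 measures = 2 × 360000 / 57 = 720000 / 57
= 12631.6 ms


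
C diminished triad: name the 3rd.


Let's work it out.
Diminished triad = root + minor 3rd (3 semitones) + diminished 5th (6 semitones)
A triad on C stacks thirds, so the chord tones use letter names C-E-G
Root: C
Minor 3rd above C: Eb
Diminished 5th above C: Gb
The 3rd = Eb


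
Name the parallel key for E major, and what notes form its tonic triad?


Reasoning:
Parallel keys share the same tonic but differ in mode
E major → parallel is E minor
Tonic triad of E minor = E G B
= E minor; triad = E G B


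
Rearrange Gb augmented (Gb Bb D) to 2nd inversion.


Working:
Root position: Gb Bb D
2nd inversion: move root and 3rd up an octave
Bass note: D
Notes (bottom to top) = D Gb Bb


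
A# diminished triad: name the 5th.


Solution.
Diminished triad = root + minor 3rd (3 semitones) + diminished 5th (6 semitones)
A triad on A# stacks thirds, so the chord tones use letter names A-C-E
Root: A#
Minor 3rd above A#: C#
Diminished 5th above A#: E
The 5th = E


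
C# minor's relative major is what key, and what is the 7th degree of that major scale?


Solution.
The relative major shares the key signature and is a minor 3rd above the minor tonic
A minor 3rd above C# is E
→ relative major of C# minor is E major
E major scale: E F# G# A B C# D#
= E major; 7th degree = D#


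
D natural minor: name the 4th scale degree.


Let's work it out.
Natural minor scale pattern: W-H-W-W-H-W-W (2-1-2-2-1-2-2 semitones)
Starting from D:
  D + 2 semitones → E
  E + 1 semitone → F
  F + 2 semitones → G
  G + 2 semitones → A
  A + 1 semitone → Bb
  Bb + 2 semitones → C
  C + 2 semitones → D
Scale: D E F G A Bb C
Degree 4 = G


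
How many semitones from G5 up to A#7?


Working:
Absolute semitone position = octave×12 + chromatic position
G5: 5×12 + 7 = 67
A#7: 7×12 + 10 = 94
Difference = 94 - 67 = 27
= 27 semitones


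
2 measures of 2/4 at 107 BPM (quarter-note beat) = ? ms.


Step by step:
Quarter-note beat duration = 60000 / 107 ms
Beats per measure (2/4) = 2
One measure = 2 × 60000 / 107 = 120000 / 107 ms
2 measures = 2 × 120000 / 107 = 240000 / 107
= 2243.0 ms


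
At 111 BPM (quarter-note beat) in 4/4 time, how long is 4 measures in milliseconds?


Quarter-note beat duration = 60000 / 111 ms
Beats per measure (4/4) = 4
One measure = 4 × 60000 / 111 = 240000 / 111 ms
4 measures = 4 × 240000 / 111 = 960000 / 111
= 8648.6 ms


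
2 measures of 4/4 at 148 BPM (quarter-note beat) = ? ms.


Reasoning:
Quarter-note beat duration = 60000 / 148 ms
Beats per measure (4/4) = 4
One measure = 4 × 60000 / 148 = 240000 / 148 ms
2 measures = 2 × 240000 / 148 = 480000 / 148
= 3243.2 ms


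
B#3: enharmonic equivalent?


Enharmonic notes sound the same pitch but are spelled with different letter names
B# and C name the same pitch class
Octave numbers change at C, so B#3 = C4
= C4


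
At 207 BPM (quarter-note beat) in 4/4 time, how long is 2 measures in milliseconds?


Quarter-note beat duration = 60000 / 207 ms
Beats per measure (4/4) = 4
One measure = 4 × 60000 / 207 = 240000 / 207 ms
2 measures = 2 × 240000 / 207 = 480000 / 207
= 2318.8 ms


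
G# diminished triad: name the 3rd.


Diminished triad = root + minor 3rd (3 semitones) + diminished 5th (6 semitones)
A triad on G# stacks thirds, so the chord tones use letter names G-B-D
Root: G#
Minor 3rd above G#: B
Diminished 5th above G#: D
The 3rd = B


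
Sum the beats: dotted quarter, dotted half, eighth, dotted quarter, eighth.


Reasoning:
Beat values:
  dotted quarter = 1.5 beats
  dotted half = 3 beats
  eighth = 0.5 beats
  dotted quarter = 1.5 beats
  eighth = 0.5 beats
Sum = 1.5 + 3 + 0.5 + 1.5 + 0.5
= 7 beats


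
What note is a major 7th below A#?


Reasoning:
A 7th spans 7 letter names, so from A we land on B
A major 7th = 11 semitones below A#
Spell B at that pitch: B
= B


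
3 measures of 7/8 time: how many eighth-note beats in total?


Reasoning:
Time signature 7/8: the bottom number 8 means the eighth note gets one count
The top number 7 means 7 eighth-note beats per measure
Total = 7 × 3 measures
= 21 eighth-note beats


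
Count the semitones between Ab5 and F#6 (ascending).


Step by step:
Absolute semitone position = octave×12 + chromatic position
Ab5: 5×12 + 8 = 68
F#6: 6×12 + 6 = 78
Difference = 78 - 68 = 10
= 10 semitones


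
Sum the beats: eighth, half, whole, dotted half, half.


Let's work it out.
Beat values:
  eighth = 0.5 beats
  half = 2 beats
  whole = 4 beats
  dotted half = 3 beats
  half = 2 beats
Sum = 0.5 + 2 + 4 + 3 + 2
= 11.5 beats


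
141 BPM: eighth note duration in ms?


Let's work it out.
One quarter-note beat = 60000 / BPM = 60000 / 141 ms
Eighth note = 1/2 × quarter note
Duration = 1/2 × 60000 / 141 = 30000 / 141
= 212.8 ms


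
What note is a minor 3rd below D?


A 3rd spans 3 letter names, so from D we land on B
A minor 3rd = 3 semitones below D
Spell B at that pitch: B
= B


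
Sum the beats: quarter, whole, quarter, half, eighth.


Working:
Beat values:
  quarter = 1 beat
  whole = 4 beats
  quarter = 1 beat
  half = 2 beats
  eighth = 0.5 beats
Sum = 1 + 4 + 1 + 2 + 0.5
= 8.5 beats


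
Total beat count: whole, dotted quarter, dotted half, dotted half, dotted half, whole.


Solution.
Beat values:
  whole = 4 beats
  dotted quarter = 1.5 beats
  dotted half = 3 beats
  dotted half = 3 beats
  dotted half = 3 beats
  whole = 4 beats
Sum = 4 + 1.5 + 3 + 3 + 3 + 4
= 18.5 beats


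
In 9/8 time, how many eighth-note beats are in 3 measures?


Reasoning:
Time signature 9/8: the bottom number 8 means the eighth note gets one count
The top number 9 means 9 eighth-note beats per measure
Total = 9 × 3 measures
= 27 eighth-note beats


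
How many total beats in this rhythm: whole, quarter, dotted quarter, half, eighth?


Let's work it out.
Beat values:
  whole = 4 beats
  quarter = 1 beat
  dotted quarter = 1.5 beats
  half = 2 beats
  eighth = 0.5 beats
Sum = 4 + 1 + 1.5 + 2 + 0.5
= 9 beats


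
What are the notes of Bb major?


Step by step:
Major scale pattern: W-W-H-W-W-W-H (2-2-1-2-2-2-1 semitones)
Starting from Bb:
  Bb + 2 semitones → C
  C + 2 semitones → D
  D + 1 semitone → Eb
  Eb + 2 semitones → F
  F + 2 semitones → G
  G + 2 semitones → A
  A + 1 semitone → Bb
Scale = Bb C D Eb F G A


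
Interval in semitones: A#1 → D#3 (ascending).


Let's work it out.
Absolute semitone position = octave×12 + chromatic position
A#1: 1×12 + 10 = 22
D#3: 3×12 + 3 = 39
Difference = 39 - 22 = 17
= 17 semitones


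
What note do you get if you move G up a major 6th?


Working:
major 6th: 6 letter names, 9 semitones
Letter: G + 5 → E
Pitch: G + 9 semitones, spelled as an E → E
= E


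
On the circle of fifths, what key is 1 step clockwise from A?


Let's work it out.
Each clockwise step on the circle of fifths moves up a perfect 5th
From A: A → E
= E


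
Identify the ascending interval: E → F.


Letter names: E → F spans 2 letter names → a 2nd
Semitones: E → F = 1 half-step
A 2nd of 1 semitone is a minor 2nd
= minor 2nd


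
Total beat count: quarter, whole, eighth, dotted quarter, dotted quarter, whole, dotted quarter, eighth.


Reasoning:
Beat values:
  quarter = 1 beat
  whole = 4 beats
  eighth = 0.5 beats
  dotted quarter = 1.5 beats
  dotted quarter = 1.5 beats
  whole = 4 beats
  dotted quarter = 1.5 beats
  eighth = 0.5 beats
Sum = 1 + 4 + 0.5 + 1.5 + 1.5 + 4 + 1.5 + 0.5
= 14.5 beats


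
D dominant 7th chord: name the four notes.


Solution.
Dominant 7th chord = root + major 3rd + perfect 5th + minor 7th
Seventh chords stack in thirds, so the letter names are D-F-A-C
Root: D
Major 3rd above D: F#
Perfect 5th above D: A
Minor 7th above D: C
Chord = D F# A C


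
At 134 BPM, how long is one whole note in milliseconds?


Let's work it out.
One quarter-note beat = 60000 / BPM = 60000 / 134 ms
Whole note = 4 × quarter note
Duration = 4 × 60000 / 134 = 240000 / 134
= 1791.0 ms


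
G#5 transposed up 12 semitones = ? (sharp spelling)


Solution.
G#5: chromatic position 8 in octave 5 → absolute = 5×12 + 8 = 68
Transpose up 12: 68 + 12 = 80
80 = 6×12 + 8 → G# in octave 6
Result = G#6


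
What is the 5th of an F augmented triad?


Solution.
Augmented triad = root + major 3rd (4 semitones) + augmented 5th (8 semitones)
A triad on F stacks thirds, so the chord tones use letter names F-A-C
Root: F
Major 3rd above F: A
Augmented 5th above F: C#
The 5th = C#


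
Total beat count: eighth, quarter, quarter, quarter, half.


Let's work it out.
Beat values:
  eighth = 0.5 beats
  quarter = 1 beat
  quarter = 1 beat
  quarter = 1 beat
  half = 2 beats
Sum = 0.5 + 1 + 1 + 1 + 2
= 5.5 beats


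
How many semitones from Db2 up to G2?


Solution.
Absolute semitone position = octave×12 + chromatic position
Db2: 2×12 + 1 = 25
G2: 2×12 + 7 = 31
Difference = 31 - 25 = 6
= 6 semitones


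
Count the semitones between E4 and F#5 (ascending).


Step by step:
Absolute semitone position = octave×12 + chromatic position
E4: 4×12 + 4 = 52
F#5: 5×12 + 6 = 66
Difference = 66 - 52 = 14
= 14 semitones


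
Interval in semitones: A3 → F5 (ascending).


Solution.
Absolute semitone position = octave×12 + chromatic position
A3: 3×12 + 9 = 45
F5: 5×12 + 5 = 65
Difference = 65 - 45 = 20
= 20 semitones


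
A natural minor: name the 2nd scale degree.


Solution.
Natural minor scale pattern: W-H-W-W-H-W-W (2-1-2-2-1-2-2 semitones)
Starting from A:
  A + 2 semitones → B
  B + 1 semitone → C
  C + 2 semitones → D
  D + 2 semitones → E
  E + 1 semitone → F
  F + 2 semitones → G
  G + 2 semitones → A
Scale: A B C D E F G
Degree 2 = B


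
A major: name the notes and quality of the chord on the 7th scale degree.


A major scale: A B C# D E F# G#
Diatonic triad on degree 7 stacks scale notes 7, 2, 4: G# B D
G#→B = 3 semitones; G#→D = 6 semitones → diminished triad
= G# B D (diminished)


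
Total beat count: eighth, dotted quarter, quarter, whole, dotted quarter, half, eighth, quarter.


Working:
Beat values:
  eighth = 0.5 beats
  dotted quarter = 1.5 beats
  quarter = 1 beat
  whole = 4 beats
  dotted quarter = 1.5 beats
  half = 2 beats
  eighth = 0.5 beats
  quarter = 1 beat
Sum = 0.5 + 1.5 + 1 + 4 + 1.5 + 2 + 0.5 + 1
= 12 beats


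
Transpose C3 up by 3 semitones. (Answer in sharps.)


Reasoning:
C3: chromatic position 0 in octave 3 → absolute = 3×12 + 0 = 36
Transpose up 3: 36 + 3 = 39
39 = 3×12 + 3 → D# in octave 3
Result = D#3


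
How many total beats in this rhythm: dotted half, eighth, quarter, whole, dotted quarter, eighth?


Reasoning:
Beat values:
  dotted half = 3 beats
  eighth = 0.5 beats
  quarter = 1 beat
  whole = 4 beats
  dotted quarter = 1.5 beats
  eighth = 0.5 beats
Sum = 3 + 0.5 + 1 + 4 + 1.5 + 0.5
= 10.5 beats


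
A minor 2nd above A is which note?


A 2nd spans 2 letter names, so from A we land on B
A minor 2nd = 1 semitone above A
Spell B at that pitch: Bb
= Bb


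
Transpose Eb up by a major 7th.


major 7th: 7 letter names, 11 semitones
Letter: E + 6 → D
Pitch: Eb + 11 semitones, spelled as a D → D
= D


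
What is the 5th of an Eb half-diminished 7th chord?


Let's work it out.
Half-diminished 7th chord = root + minor 3rd + diminished 5th + minor 7th
Seventh chords stack in thirds, so the letter names are E-G-B-D
Root: Eb
Minor 3rd above Eb: Gb
Diminished 5th above Eb: Bbb
Minor 7th above Eb: Db
The 5th = Bbb


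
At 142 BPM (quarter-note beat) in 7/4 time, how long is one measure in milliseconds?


Working:
Quarter-note beat duration = 60000 / 142 ms
Beats per measure (7/4) = 7
One measure = 7 × 60000 / 142 = 420000 / 142 ms
= 2957.7 ms


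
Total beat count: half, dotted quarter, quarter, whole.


Beat values:
  half = 2 beats
  dotted quarter = 1.5 beats
  quarter = 1 beat
  whole = 4 beats
Sum = 2 + 1.5 + 1 + 4
= 8.5 beats


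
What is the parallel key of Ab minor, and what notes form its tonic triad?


Reasoning:
Parallel keys share the same tonic but differ in mode
Ab minor → parallel is Ab major
Tonic triad of Ab major = Ab C Eb
= Ab major; triad = Ab C Eb


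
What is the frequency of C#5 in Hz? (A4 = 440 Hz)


Solution.
f = 440 × 2^(n/12) where n = semitones from A4
C#5: 4 semitones from A4
f = 440 × 2^(4/12)
f = 554.37 Hz


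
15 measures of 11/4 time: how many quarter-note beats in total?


Solution.
Time signature 11/4: the bottom number 4 means the quarter note gets one count
The top number 11 means 11 quarter-note beats per measure
Total = 11 × 15 measures
= 165 quarter-note beats


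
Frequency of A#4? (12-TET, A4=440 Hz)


Step by step:
f = 440 × 2^(n/12) where n = semitones from A4
A#4: 1 semitones from A4
f = 440 × 2^(1/12)
f = 466.16 Hz


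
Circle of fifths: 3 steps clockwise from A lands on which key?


Step by step:
Each clockwise step on the circle of fifths moves up a perfect 5th
From A: A → E → B → F#/Gb
= F#/Gb


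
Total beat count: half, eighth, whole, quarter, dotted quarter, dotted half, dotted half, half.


Step by step:
Beat values:
  half = 2 beats
  eighth = 0.5 beats
  whole = 4 beats
  quarter = 1 beat
  dotted quarter = 1.5 beats
  dotted half = 3 beats
  dotted half = 3 beats
  half = 2 beats
Sum = 2 + 0.5 + 4 + 1 + 1.5 + 3 + 3 + 2
= 17 beats


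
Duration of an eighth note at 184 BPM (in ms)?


Let's work it out.
One quarter-note beat = 60000 / BPM = 60000 / 184 ms
Eighth note = 1/2 × quarter note
Duration = 1/2 × 60000 / 184 = 30000 / 184
= 163.0 ms


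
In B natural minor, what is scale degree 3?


Natural minor scale pattern: W-H-W-W-H-W-W (2-1-2-2-1-2-2 semitones)
Starting from B:
  B + 2 semitones → C#
  C# + 1 semitone → D
  D + 2 semitones → E
  E + 2 semitones → F#
  F# + 1 semitone → G
  G + 2 semitones → A
  A + 2 semitones → B
Scale: B C# D E F# G A
Degree 3 = D


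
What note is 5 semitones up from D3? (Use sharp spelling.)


Reasoning:
D3: chromatic position 2 in octave 3 → absolute = 3×12 + 2 = 38
Transpose up 5: 38 + 5 = 43
43 = 3×12 + 7 → G in octave 3
Result = G3


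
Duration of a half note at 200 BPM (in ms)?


Step by step:
One quarter-note beat = 60000 / BPM = 60000 / 200 ms
Half note = 2 × quarter note
Duration = 2 × 60000 / 200 = 120000 / 200
= 600.0 ms


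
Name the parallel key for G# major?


Step by step:
Parallel keys share the same tonic but differ in mode
G# major → parallel is G# minor
= G# minor


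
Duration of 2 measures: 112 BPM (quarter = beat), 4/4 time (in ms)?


Solution.
Quarter-note beat duration = 60000 / 112 ms
Beats per measure (4/4) = 4
One measure = 4 × 60000 / 112 = 240000 / 112 ms
2 measures = 2 × 240000 / 112 = 480000 / 112
= 4285.7 ms


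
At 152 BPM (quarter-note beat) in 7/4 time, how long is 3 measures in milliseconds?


Quarter-note beat duration = 60000 / 152 ms
Beats per measure (7/4) = 7
One measure = 7 × 60000 / 152 = 420000 / 152 ms
3 measures = 3 × 420000 / 152 = 1260000 / 152
= 8289.5 ms


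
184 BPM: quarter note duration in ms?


One quarter-note beat = 60000 / BPM = 60000 / 184 ms
Duration = 60000 / 184
= 326.1 ms


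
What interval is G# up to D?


Letter names: G → D spans 5 letter names → a 5th
Semitones: G# → D = 6 half-steps
A 5th of 6 semitones is a diminished 5th
= diminished 5th


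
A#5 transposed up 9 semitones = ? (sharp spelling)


A#5: chromatic position 10 in octave 5 → absolute = 5×12 + 10 = 70
Transpose up 9: 70 + 9 = 79
79 = 6×12 + 7 → G in octave 6
Result = G6


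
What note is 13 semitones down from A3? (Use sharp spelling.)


Step by step:
A3: chromatic position 9 in octave 3 → absolute = 3×12 + 9 = 45
Transpose down 13: 45 - 13 = 32
32 = 2×12 + 8 → G# in octave 2
Result = G#2


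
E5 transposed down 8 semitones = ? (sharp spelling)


E5: chromatic position 4 in octave 5 → absolute = 5×12 + 4 = 64
Transpose down 8: 64 - 8 = 56
56 = 4×12 + 8 → G# in octave 4
Result = G#4


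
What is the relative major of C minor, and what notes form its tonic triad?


Solution.
The relative major shares the key signature and is a minor 3rd above the minor tonic
A minor 3rd above C is Eb
→ relative major of C minor is Eb major
Tonic triad of Eb major = root + major 3rd + perfect 5th = Eb G Bb
= Eb major; triad = Eb G Bb


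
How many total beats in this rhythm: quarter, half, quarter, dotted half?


Working:
Beat values:
  quarter = 1 beat
  half = 2 beats
  quarter = 1 beat
  dotted half = 3 beats
Sum = 1 + 2 + 1 + 3
= 7 beats


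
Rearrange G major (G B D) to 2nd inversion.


Reasoning:
Root position: G B D
2nd inversion: move root and 3rd up an octave
Bass note: D
Notes (bottom to top) = D G B


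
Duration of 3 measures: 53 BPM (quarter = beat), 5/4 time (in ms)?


Step by step:
Quarter-note beat duration = 60000 / 53 ms
Beats per measure (5/4) = 5
One measure = 5 × 60000 / 53 = 300000 / 53 ms
3 measures = 3 × 300000 / 53 = 900000 / 53
= 16981.1 ms


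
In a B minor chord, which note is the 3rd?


Minor triad = root + minor 3rd (3 semitones) + perfect 5th (7 semitones)
A triad on B stacks thirds, so the chord tones use letter names B-D-F
Root: B
Minor 3rd above B: D
Perfect 5th above B: F#
The 3rd = D


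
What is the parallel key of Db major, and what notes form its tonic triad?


Reasoning:
Parallel keys share the same tonic but differ in mode
Db major → parallel is Db minor
Tonic triad of Db minor = Db Fb Ab
= Db minor; triad = Db Fb Ab


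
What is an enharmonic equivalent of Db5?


Working:
Enharmonic notes sound the same pitch but are spelled with different letter names
Db and C# name the same pitch class
= C#5


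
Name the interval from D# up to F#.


Reasoning:
Letter names: D → F spans 3 letter names → a 3rd
Semitones: D# → F# = 3 half-steps
A 3rd of 3 semitones is a minor 3rd
= minor 3rd


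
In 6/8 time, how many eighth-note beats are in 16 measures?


Let's work it out.
Time signature 6/8: the bottom number 8 means the eighth note gets one count
The top number 6 means 6 eighth-note beats per measure
Total = 6 × 16 measures
= 96 eighth-note beats


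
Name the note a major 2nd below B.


A 2nd spans 2 letter names, so from B we land on A
A major 2nd = 2 semitones below B
Spell A at that pitch: A
= A


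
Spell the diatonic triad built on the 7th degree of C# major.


C# major scale: C# D# E# F# G# A# B#
Diatonic triad on degree 7 stacks scale notes 7, 2, 4: B# D# F#
B#→D# = 3 semitones; B#→F# = 6 semitones → diminished triad
= B# D# F# (diminished)


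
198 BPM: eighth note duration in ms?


One quarter-note beat = 60000 / BPM = 60000 / 198 ms
Eighth note = 1/2 × quarter note
Duration = 1/2 × 60000 / 198 = 30000 / 198
= 151.5 ms


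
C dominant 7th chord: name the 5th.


Solution.
Dominant 7th chord = root + major 3rd + perfect 5th + minor 7th
Seventh chords stack in thirds, so the letter names are C-E-G-B
Root: C
Major 3rd above C: E
Perfect 5th above C: G
Minor 7th above C: Bb
The 5th = G


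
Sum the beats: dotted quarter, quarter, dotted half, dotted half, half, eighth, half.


Reasoning:
Beat values:
  dotted quarter = 1.5 beats
  quarter = 1 beat
  dotted half = 3 beats
  dotted half = 3 beats
  half = 2 beats
  eighth = 0.5 beats
  half = 2 beats
Sum = 1.5 + 1 + 3 + 3 + 2 + 0.5 + 2
= 13 beats


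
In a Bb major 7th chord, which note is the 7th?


Reasoning:
Major 7th chord = root + major 3rd + perfect 5th + major 7th
Seventh chords stack in thirds, so the letter names are B-D-F-A
Root: Bb
Major 3rd above Bb: D
Perfect 5th above Bb: F
Major 7th above Bb: A
The 7th = A


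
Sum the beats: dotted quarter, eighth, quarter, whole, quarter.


Let's work it out.
Beat values:
  dotted quarter = 1.5 beats
  eighth = 0.5 beats
  quarter = 1 beat
  whole = 4 beats
  quarter = 1 beat
Sum = 1.5 + 0.5 + 1 + 4 + 1
= 8 beats


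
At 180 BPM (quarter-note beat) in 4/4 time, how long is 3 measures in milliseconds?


Let's work it out.
Quarter-note beat duration = 60000 / 180 ms
Beats per measure (4/4) = 4
One measure = 4 × 60000 / 180 = 240000 / 180 ms
3 measures = 3 × 240000 / 180 = 720000 / 180
= 4000.0 ms


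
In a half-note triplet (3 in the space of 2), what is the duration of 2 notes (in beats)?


Triplet: 3 notes occupy the space of 2 half notes
Space = 2 × 2 = 4 beats
Each triplet note = 4 / 3 = 4/3 beats
2 notes = 2 × 4/3 = 8/3
= 8/3 beats


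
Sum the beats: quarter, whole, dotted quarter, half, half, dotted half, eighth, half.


Beat values:
  quarter = 1 beat
  whole = 4 beats
  dotted quarter = 1.5 beats
  half = 2 beats
  half = 2 beats
  dotted half = 3 beats
  eighth = 0.5 beats
  half = 2 beats
Sum = 1 + 4 + 1.5 + 2 + 2 + 3 + 0.5 + 2
= 16 beats


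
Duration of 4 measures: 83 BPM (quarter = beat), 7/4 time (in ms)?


Let's work it out.
Quarter-note beat duration = 60000 / 83 ms
Beats per measure (7/4) = 7
One measure = 7 × 60000 / 83 = 420000 / 83 ms
4 measures = 4 × 420000 / 83 = 1680000 / 83
= 20241.0 ms


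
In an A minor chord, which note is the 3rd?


Step by step:
Minor triad = root + minor 3rd (3 semitones) + perfect 5th (7 semitones)
A triad on A stacks thirds, so the chord tones use letter names A-C-E
Root: A
Minor 3rd above A: C
Perfect 5th above A: E
The 3rd = C


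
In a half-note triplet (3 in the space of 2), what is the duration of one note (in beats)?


Let's work it out.
Triplet: 3 notes occupy the space of 2 half notes
Space = 2 × 2 = 4 beats
Each triplet note = 4 / 3 = 4/3 beats
= 4/3 beats


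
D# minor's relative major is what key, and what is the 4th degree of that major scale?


Step by step:
The relative major shares the key signature and is a minor 3rd above the minor tonic
A minor 3rd above D# is F#
→ relative major of D# minor is F# major
F# major scale: F# G# A# B C# D# E#
= F# major; 4th degree = B


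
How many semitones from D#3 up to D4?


Reasoning:
Absolute semitone position = octave×12 + chromatic position
D#3: 3×12 + 3 = 39
D4: 4×12 + 2 = 50
Difference = 50 - 39 = 11
= 11 semitones


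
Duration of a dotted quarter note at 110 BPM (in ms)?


One quarter-note beat = 60000 / BPM = 60000 / 110 ms
Dotted quarter note = 3/2 × quarter note
Duration = 3/2 × 60000 / 110 = 90000 / 110
= 818.2 ms


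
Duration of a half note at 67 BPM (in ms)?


One quarter-note beat = 60000 / BPM = 60000 / 67 ms
Half note = 2 × quarter note
Duration = 2 × 60000 / 67 = 120000 / 67
= 1791.0 ms


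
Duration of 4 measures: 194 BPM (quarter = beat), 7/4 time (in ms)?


Quarter-note beat duration = 60000 / 194 ms
Beats per measure (7/4) = 7
One measure = 7 × 60000 / 194 = 420000 / 194 ms
4 measures = 4 × 420000 / 194 = 1680000 / 194
= 8659.8 ms
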